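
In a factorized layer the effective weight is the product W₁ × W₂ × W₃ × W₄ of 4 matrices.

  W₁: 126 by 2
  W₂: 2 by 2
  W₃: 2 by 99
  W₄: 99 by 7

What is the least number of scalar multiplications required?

Adjacent pairs: W₁W₂ = 126·2·2 = 504; W₂W₃ = 2·2·99 = 396; W₃W₄ = 2·99·7 = 1386.
Length 3: W₁..W₃: k=1: 0+396+126·2·99=25344; k=2: 504+0+126·2·99=25452 → min 25344 | W₂..W₄: k=2: 0+1386+2·2·7=1414; k=3: 396+0+2·99·7=1782 → min 1414.
Length 4: W₁..W₄: k=1: 0+1414+126·2·7=3178; k=2: 504+1386+126·2·7=3654; k=3: 25344+0+126·99·7=112662 → min 3178.
Optimal order: (W₁ × (W₂ × (W₃ × W₄))) with cost 3178.

3178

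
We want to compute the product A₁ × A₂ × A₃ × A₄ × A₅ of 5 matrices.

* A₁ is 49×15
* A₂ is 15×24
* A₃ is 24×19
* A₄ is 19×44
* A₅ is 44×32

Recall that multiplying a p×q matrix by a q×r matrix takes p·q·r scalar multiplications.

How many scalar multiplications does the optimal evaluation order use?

Adjacent pairs: A₁A₂ = 49·15·24 = 17640; A₂A₃ = 15·24·19 = 6840; A₃A₄ = 24·19·44 = 20064; A₄A₅ = 19·44·32 = 26752.
Length 3: A₁..A₃: k=1: 0+6840+49·15·19=20805; k=2: 17640+0+49·24·19=39984 → min 20805 | A₂..A₄: k=2: 0+20064+15·24·44=35904; k=3: 6840+0+15·19·44=19380 → min 19380 | A₃..A₅: k=3: 0+26752+24·19·32=41344; k=4: 20064+0+24·44·32=53856 → min 41344.
Length 4: A₁..A₄: k=1: 0+19380+49·15·44=51720; k=2: 17640+20064+49·24·44=89448; k=3: 20805+0+49·19·44=61769 → min 51720 | A₂..A₅: k=2: 0+41344+15·24·32=52864; k=3: 6840+26752+15·19·32=42712; k=4: 19380+0+15·44·32=40500 → min 40500.
Length 5: A₁..A₅: k=1: 0+40500+49·15·32=64020; k=2: 17640+41344+49·24·32=96616; k=3: 20805+26752+49·19·32=77349; k=4: 51720+0+49·44·32=120712 → min 64020.
Optimal order: (A₁ × (((A₂ × A₃) × A₄) × A₅)) with cost 64020.

64020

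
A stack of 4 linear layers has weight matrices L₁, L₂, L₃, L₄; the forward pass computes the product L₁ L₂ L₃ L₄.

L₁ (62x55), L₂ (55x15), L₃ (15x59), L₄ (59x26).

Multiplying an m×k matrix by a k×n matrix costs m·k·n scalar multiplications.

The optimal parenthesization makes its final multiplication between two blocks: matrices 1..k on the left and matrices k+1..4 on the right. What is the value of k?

Adjacent pairs: L₁L₂ = 62·55·15 = 51150; L₂L₃ = 55·15·59 = 48675; L₃L₄ = 15·59·26 = 23010.
Length 3: L₁..L₃: k=1: 0+48675+62·55·59=249865; k=2: 51150+0+62·15·59=106020 → min 106020 | L₂..L₄: k=2: 0+23010+55·15·26=44460; k=3: 48675+0+55·59·26=133045 → min 44460.
Top-level splits: k=1: (L₁..L₁)·(L₂..L₄) → 0+44460+62·55·26 = 133120; k=2: (L₁..L₂)·(L₃..L₄) → 51150+23010+62·15·26 = 98340; k=3: (L₁..L₃)·(L₄..L₄) → 106020+0+62·59·26 = 201128.
Best split is after L₂, i.e. k = 2.

2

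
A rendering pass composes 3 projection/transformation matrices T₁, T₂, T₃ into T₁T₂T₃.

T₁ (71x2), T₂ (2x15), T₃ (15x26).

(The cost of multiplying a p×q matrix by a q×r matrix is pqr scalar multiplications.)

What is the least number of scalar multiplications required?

4472

Order (T₁(T₂T₃)): (T₂T₃): 2×15 by 15×26 → 2×26, cost 2·15·26 = 780; (T₁(T₂T₃)): 71×2 by 2×26 → 71×26, cost 71·2·26 = 3692; cumulative 4472. Total 4472.
Order ((T₁T₂)T₃): (T₁T₂): 71×2 by 2×15 → 71×15, cost 71·2·15 = 2130; ((T₁T₂)T₃): 71×15 by 15×26 → 71×26, cost 71·15·26 = 27690; cumulative 29820. Total 29820.
Minimum: 4472.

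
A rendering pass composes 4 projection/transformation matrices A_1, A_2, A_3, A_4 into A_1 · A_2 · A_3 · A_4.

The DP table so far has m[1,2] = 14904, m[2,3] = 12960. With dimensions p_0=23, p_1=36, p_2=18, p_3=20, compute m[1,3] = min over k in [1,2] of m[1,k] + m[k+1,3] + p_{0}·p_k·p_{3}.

m[1,3] = min over k∈[1,2] of m[1,k]+m[k+1,3]+p_{0}·p_k·p_{3}.
k=1: 0 + 12960 + 23·36·20 = 29520; k=2: 14904 + 0 + 23·18·20 = 23184.
Minimum: 23184 at k=2.

23184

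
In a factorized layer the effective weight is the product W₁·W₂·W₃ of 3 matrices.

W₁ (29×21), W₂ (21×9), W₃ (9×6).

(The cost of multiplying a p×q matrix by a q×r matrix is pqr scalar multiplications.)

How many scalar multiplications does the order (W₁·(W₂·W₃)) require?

(W₂·W₃): 21×9 by 9×6 → 21×6, cost 21·9·6 = 1134
(W₁·(W₂·W₃)): 29×21 by 21×6 → 29×6, cost 29·21·6 = 3654; cumulative 4788
Total: 4788 scalar multiplications.

4788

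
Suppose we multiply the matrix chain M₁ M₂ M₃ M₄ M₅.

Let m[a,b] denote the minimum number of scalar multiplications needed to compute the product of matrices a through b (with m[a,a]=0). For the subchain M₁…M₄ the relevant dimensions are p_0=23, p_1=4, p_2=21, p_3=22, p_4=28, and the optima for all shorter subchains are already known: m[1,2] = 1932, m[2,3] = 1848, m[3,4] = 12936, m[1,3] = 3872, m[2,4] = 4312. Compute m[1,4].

m[1,4] = min over k∈[1,3] of m[1,k]+m[k+1,4]+p_{0}·p_k·p_{4}.
k=1: 0 + 4312 + 23·4·28 = 6888; k=2: 1932 + 12936 + 23·21·28 = 28392; k=3: 3872 + 0 + 23·22·28 = 18040.
Minimum: 6888 at k=1.

6888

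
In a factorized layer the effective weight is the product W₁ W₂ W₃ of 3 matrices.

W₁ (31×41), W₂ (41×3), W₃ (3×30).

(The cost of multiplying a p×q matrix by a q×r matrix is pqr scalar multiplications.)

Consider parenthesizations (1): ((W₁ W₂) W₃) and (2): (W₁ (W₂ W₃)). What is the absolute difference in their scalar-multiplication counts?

Order (1) = ((W₁ W₂) W₃): (W₁ W₂): 31×41 by 41×3 → 31×3, cost 31·41·3 = 3813; ((W₁ W₂) W₃): 31×3 by 3×30 → 31×30, cost 31·3·30 = 2790; cumulative 6603. Total 6603.
Order (2) = (W₁ (W₂ W₃)): (W₂ W₃): 41×3 by 3×30 → 41×30, cost 41·3·30 = 3690; (W₁ (W₂ W₃)): 31×41 by 41×30 → 31×30, cost 31·41·30 = 38130; cumulative 41820. Total 41820.
Difference: |6603 − 41820| = 35217.

35217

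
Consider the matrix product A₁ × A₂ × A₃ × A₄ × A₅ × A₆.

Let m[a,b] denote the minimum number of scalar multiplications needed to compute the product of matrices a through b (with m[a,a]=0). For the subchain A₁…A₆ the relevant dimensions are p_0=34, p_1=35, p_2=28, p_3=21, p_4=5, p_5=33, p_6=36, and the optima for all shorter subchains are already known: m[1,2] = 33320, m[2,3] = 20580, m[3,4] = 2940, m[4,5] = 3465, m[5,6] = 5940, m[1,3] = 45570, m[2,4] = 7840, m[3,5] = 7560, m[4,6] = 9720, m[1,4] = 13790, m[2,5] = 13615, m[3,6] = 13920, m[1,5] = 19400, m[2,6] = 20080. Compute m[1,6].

m[1,6] = min over k∈[1,5] of m[1,k]+m[k+1,6]+p_{0}·p_k·p_{6}.
k=1: 0 + 20080 + 34·35·36 = 62920; k=2: 33320 + 13920 + 34·28·36 = 81512; k=3: 45570 + 9720 + 34·21·36 = 80994; k=4: 13790 + 5940 + 34·5·36 = 25850; k=5: 19400 + 0 + 34·33·36 = 59792.
Minimum: 25850 at k=4.

25850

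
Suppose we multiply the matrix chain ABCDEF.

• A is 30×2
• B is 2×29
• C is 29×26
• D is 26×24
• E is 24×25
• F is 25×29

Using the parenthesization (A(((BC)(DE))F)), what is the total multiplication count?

(BC): 2×29 by 29×26 → 2×26, cost 2·29·26 = 1508
(DE): 26×24 by 24×25 → 26×25, cost 26·24·25 = 15600
((BC)(DE)): 2×26 by 26×25 → 2×25, cost 2·26·25 = 1300; cumulative 18408
(((BC)(DE))F): 2×25 by 25×29 → 2×29, cost 2·25·29 = 1450; cumulative 19858
(A(((BC)(DE))F)): 30×2 by 2×29 → 30×29, cost 30·2·29 = 1740; cumulative 21598
Total: 21598 scalar multiplications.

21598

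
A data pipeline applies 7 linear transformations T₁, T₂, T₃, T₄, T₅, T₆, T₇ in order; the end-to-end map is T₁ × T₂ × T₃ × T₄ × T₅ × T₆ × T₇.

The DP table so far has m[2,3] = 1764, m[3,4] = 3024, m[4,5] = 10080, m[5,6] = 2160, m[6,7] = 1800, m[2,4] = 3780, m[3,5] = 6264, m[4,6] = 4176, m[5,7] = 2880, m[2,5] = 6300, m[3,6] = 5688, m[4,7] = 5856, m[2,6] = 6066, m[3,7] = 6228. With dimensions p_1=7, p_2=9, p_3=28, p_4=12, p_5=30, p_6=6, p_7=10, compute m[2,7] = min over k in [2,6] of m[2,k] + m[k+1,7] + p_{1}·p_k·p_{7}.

6486

m[2,7] = min over k∈[2,6] of m[2,k]+m[k+1,7]+p_{1}·p_k·p_{7}.
k=2: 0 + 6228 + 7·9·10 = 6858; k=3: 1764 + 5856 + 7·28·10 = 9580; k=4: 3780 + 2880 + 7·12·10 = 7500; k=5: 6300 + 1800 + 7·30·10 = 10200; k=6: 6066 + 0 + 7·6·10 = 6486.
Minimum: 6486 at k=6.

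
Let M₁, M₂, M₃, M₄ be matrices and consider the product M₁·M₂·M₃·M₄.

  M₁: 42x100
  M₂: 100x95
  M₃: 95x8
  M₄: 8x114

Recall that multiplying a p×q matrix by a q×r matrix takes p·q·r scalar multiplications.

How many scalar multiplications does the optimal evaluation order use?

Adjacent pairs: M₁M₂ = 42·100·95 = 399000; M₂M₃ = 100·95·8 = 76000; M₃M₄ = 95·8·114 = 86640.
Length 3: M₁..M₃: k=1: 0+76000+42·100·8=109600; k=2: 399000+0+42·95·8=430920 → min 109600 | M₂..M₄: k=2: 0+86640+100·95·114=1169640; k=3: 76000+0+100·8·114=167200 → min 167200.
Length 4: M₁..M₄: k=1: 0+167200+42·100·114=646000; k=2: 399000+86640+42·95·114=940500; k=3: 109600+0+42·8·114=147904 → min 147904.
Optimal order: ((M₁·(M₂·M₃))·M₄) with cost 147904.

147904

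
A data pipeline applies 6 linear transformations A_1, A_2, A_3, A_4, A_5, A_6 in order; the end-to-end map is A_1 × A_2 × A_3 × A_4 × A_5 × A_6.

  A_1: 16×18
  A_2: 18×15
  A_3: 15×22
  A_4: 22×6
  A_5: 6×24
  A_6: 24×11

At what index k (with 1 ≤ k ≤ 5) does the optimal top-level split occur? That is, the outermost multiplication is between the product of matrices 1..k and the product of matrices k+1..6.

4

Adjacent pairs: A_1A_2 = 16·18·15 = 4320; A_2A_3 = 18·15·22 = 5940; A_3A_4 = 15·22·6 = 1980; A_4A_5 = 22·6·24 = 3168; A_5A_6 = 6·24·11 = 1584.
Length 3: A_1..A_3: k=1: 0+5940+16·18·22=12276; k=2: 4320+0+16·15·22=9600 → min 9600 | A_2..A_4: k=2: 0+1980+18·15·6=3600; k=3: 5940+0+18·22·6=8316 → min 3600 | A_3..A_5: k=3: 0+3168+15·22·24=11088; k=4: 1980+0+15·6·24=4140 → min 4140 | A_4..A_6: k=4: 0+1584+22·6·11=3036; k=5: 3168+0+22·24·11=8976 → min 3036.
Length 4: A_1..A_4: k=1: 0+3600+16·18·6=5328; k=2: 4320+1980+16·15·6=7740; k=3: 9600+0+16·22·6=11712 → min 5328 | A_2..A_5: k=2: 0+4140+18·15·24=10620; k=3: 5940+3168+18·22·24=18612; k=4: 3600+0+18·6·24=6192 → min 6192 | A_3..A_6: k=3: 0+3036+15·22·11=6666; k=4: 1980+1584+15·6·11=4554; k=5: 4140+0+15·24·11=8100 → min 4554.
Length 5: A_1..A_5: k=1: 0+6192+16·18·24=13104; k=2: 4320+4140+16·15·24=14220; k=3: 9600+3168+16·22·24=21216; k=4: 5328+0+16·6·24=7632 → min 7632 | A_2..A_6: k=2: 0+4554+18·15·11=7524; k=3: 5940+3036+18·22·11=13332; k=4: 3600+1584+18·6·11=6372; k=5: 6192+0+18·24·11=10944 → min 6372.
Top-level splits: k=1: (A_1..A_1)·(A_2..A_6) → 0+6372+16·18·11 = 9540; k=2: (A_1..A_2)·(A_3..A_6) → 4320+4554+16·15·11 = 11514; k=3: (A_1..A_3)·(A_4..A_6) → 9600+3036+16·22·11 = 16508; k=4: (A_1..A_4)·(A_5..A_6) → 5328+1584+16·6·11 = 7968; k=5: (A_1..A_5)·(A_6..A_6) → 7632+0+16·24·11 = 11856.
Best split is after A_4, i.e. k = 4.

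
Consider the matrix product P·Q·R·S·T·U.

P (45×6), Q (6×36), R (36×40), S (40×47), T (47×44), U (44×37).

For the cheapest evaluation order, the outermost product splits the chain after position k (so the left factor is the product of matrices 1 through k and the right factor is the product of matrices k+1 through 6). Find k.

1

Adjacent pairs: PQ = 45·6·36 = 9720; QR = 6·36·40 = 8640; RS = 36·40·47 = 67680; ST = 40·47·44 = 82720; TU = 47·44·37 = 76516.
Length 3: P..R: k=1: 0+8640+45·6·40=19440; k=2: 9720+0+45·36·40=74520 → min 19440 | Q..S: k=2: 0+67680+6·36·47=77832; k=3: 8640+0+6·40·47=19920 → min 19920 | R..T: k=3: 0+82720+36·40·44=146080; k=4: 67680+0+36·47·44=142128 → min 142128 | S..U: k=4: 0+76516+40·47·37=146076; k=5: 82720+0+40·44·37=147840 → min 146076.
Length 4: P..S: k=1: 0+19920+45·6·47=32610; k=2: 9720+67680+45·36·47=153540; k=3: 19440+0+45·40·47=104040 → min 32610 | Q..T: k=2: 0+142128+6·36·44=151632; k=3: 8640+82720+6·40·44=101920; k=4: 19920+0+6·47·44=32328 → min 32328 | R..U: k=3: 0+146076+36·40·37=199356; k=4: 67680+76516+36·47·37=206800; k=5: 142128+0+36·44·37=200736 → min 199356.
Length 5: P..T: k=1: 0+32328+45·6·44=44208; k=2: 9720+142128+45·36·44=223128; k=3: 19440+82720+45·40·44=181360; k=4: 32610+0+45·47·44=125670 → min 44208 | Q..U: k=2: 0+199356+6·36·37=207348; k=3: 8640+146076+6·40·37=163596; k=4: 19920+76516+6·47·37=106870; k=5: 32328+0+6·44·37=42096 → min 42096.
Top-level splits: k=1: (P..P)·(Q..U) → 0+42096+45·6·37 = 52086; k=2: (P..Q)·(R..U) → 9720+199356+45·36·37 = 269016; k=3: (P..R)·(S..U) → 19440+146076+45·40·37 = 232116; k=4: (P..S)·(T..U) → 32610+76516+45·47·37 = 187381; k=5: (P..T)·(U..U) → 44208+0+45·44·37 = 117468.
Best split is after P, i.e. k = 1.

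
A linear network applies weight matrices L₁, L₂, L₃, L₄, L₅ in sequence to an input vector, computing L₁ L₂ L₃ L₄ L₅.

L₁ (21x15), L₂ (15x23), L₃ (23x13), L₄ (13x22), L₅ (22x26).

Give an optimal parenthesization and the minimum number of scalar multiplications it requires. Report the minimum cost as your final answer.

23114

Adjacent pairs: L₁L₂ = 21·15·23 = 7245; L₂L₃ = 15·23·13 = 4485; L₃L₄ = 23·13·22 = 6578; L₄L₅ = 13·22·26 = 7436.
Length 3: L₁..L₃: k=1: 0+4485+21·15·13=8580; k=2: 7245+0+21·23·13=13524 → min 8580 | L₂..L₄: k=2: 0+6578+15·23·22=14168; k=3: 4485+0+15·13·22=8775 → min 8775 | L₃..L₅: k=3: 0+7436+23·13·26=15210; k=4: 6578+0+23·22·26=19734 → min 15210.
Length 4: L₁..L₄: k=1: 0+8775+21·15·22=15705; k=2: 7245+6578+21·23·22=24449; k=3: 8580+0+21·13·22=14586 → min 14586 | L₂..L₅: k=2: 0+15210+15·23·26=24180; k=3: 4485+7436+15·13·26=16991; k=4: 8775+0+15·22·26=17355 → min 16991.
Length 5: L₁..L₅: k=1: 0+16991+21·15·26=25181; k=2: 7245+15210+21·23·26=35013; k=3: 8580+7436+21·13·26=23114; k=4: 14586+0+21·22·26=26598 → min 23114.
Optimal parenthesization: ((L₁ (L₂ L₃)) (L₄ L₅)) with cost 23114.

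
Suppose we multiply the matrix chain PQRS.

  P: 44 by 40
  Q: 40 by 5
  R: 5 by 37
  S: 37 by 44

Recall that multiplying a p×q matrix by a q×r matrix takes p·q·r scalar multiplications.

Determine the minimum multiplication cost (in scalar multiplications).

26620

Adjacent pairs: PQ = 44·40·5 = 8800; QR = 40·5·37 = 7400; RS = 5·37·44 = 8140.
Length 3: P..R: k=1: 0+7400+44·40·37=72520; k=2: 8800+0+44·5·37=16940 → min 16940 | Q..S: k=2: 0+8140+40·5·44=16940; k=3: 7400+0+40·37·44=72520 → min 16940.
Length 4: P..S: k=1: 0+16940+44·40·44=94380; k=2: 8800+8140+44·5·44=26620; k=3: 16940+0+44·37·44=88572 → min 26620.
Optimal order: ((PQ)(RS)) with cost 26620.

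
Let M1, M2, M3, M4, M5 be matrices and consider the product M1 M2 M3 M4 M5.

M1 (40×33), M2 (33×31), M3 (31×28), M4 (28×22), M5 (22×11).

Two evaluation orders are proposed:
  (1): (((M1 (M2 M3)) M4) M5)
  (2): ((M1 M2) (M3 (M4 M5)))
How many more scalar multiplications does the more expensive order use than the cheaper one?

29040

Order (1) = (((M1 (M2 M3)) M4) M5): (M2 M3): 33×31 by 31×28 → 33×28, cost 33·31·28 = 28644; (M1 (M2 M3)): 40×33 by 33×28 → 40×28, cost 40·33·28 = 36960; cumulative 65604; ((M1 (M2 M3)) M4): 40×28 by 28×22 → 40×22, cost 40·28·22 = 24640; cumulative 90244; (((M1 (M2 M3)) M4) M5): 40×22 by 22×11 → 40×11, cost 40·22·11 = 9680; cumulative 99924. Total 99924.
Order (2) = ((M1 M2) (M3 (M4 M5))): (M1 M2): 40×33 by 33×31 → 40×31, cost 40·33·31 = 40920; (M4 M5): 28×22 by 22×11 → 28×11, cost 28·22·11 = 6776; (M3 (M4 M5)): 31×28 by 28×11 → 31×11, cost 31·28·11 = 9548; cumulative 16324; ((M1 M2) (M3 (M4 M5))): 40×31 by 31×11 → 40×11, cost 40·31·11 = 13640; cumulative 70884. Total 70884.
Difference: |99924 − 70884| = 29040.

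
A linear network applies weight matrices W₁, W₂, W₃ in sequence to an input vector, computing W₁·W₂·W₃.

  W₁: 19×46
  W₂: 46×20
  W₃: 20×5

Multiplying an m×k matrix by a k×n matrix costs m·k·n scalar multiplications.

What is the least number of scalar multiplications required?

8970

Order (W₁·(W₂·W₃)): (W₂·W₃): 46×20 by 20×5 → 46×5, cost 46·20·5 = 4600; (W₁·(W₂·W₃)): 19×46 by 46×5 → 19×5, cost 19·46·5 = 4370; cumulative 8970. Total 8970.
Order ((W₁·W₂)·W₃): (W₁·W₂): 19×46 by 46×20 → 19×20, cost 19·46·20 = 17480; ((W₁·W₂)·W₃): 19×20 by 20×5 → 19×5, cost 19·20·5 = 1900; cumulative 19380. Total 19380.
Minimum: 8970.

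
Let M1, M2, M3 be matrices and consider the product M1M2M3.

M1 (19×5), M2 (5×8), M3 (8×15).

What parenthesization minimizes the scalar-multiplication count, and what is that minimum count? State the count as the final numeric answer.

2025

(M1(M2M3)): cost 2025.
((M1M2)M3): cost 3040.
Optimal: (M1(M2M3)) with cost 2025.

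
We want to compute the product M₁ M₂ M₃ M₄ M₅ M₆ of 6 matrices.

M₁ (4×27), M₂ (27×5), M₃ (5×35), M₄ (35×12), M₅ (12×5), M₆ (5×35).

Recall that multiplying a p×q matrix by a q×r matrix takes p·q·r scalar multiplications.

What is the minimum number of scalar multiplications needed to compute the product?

Adjacent pairs: M₁M₂ = 4·27·5 = 540; M₂M₃ = 27·5·35 = 4725; M₃M₄ = 5·35·12 = 2100; M₄M₅ = 35·12·5 = 2100; M₅M₆ = 12·5·35 = 2100.
Length 3: M₁..M₃: k=1: 0+4725+4·27·35=8505; k=2: 540+0+4·5·35=1240 → min 1240 | M₂..M₄: k=2: 0+2100+27·5·12=3720; k=3: 4725+0+27·35·12=16065 → min 3720 | M₃..M₅: k=3: 0+2100+5·35·5=2975; k=4: 2100+0+5·12·5=2400 → min 2400 | M₄..M₆: k=4: 0+2100+35·12·35=16800; k=5: 2100+0+35·5·35=8225 → min 8225.
Length 4: M₁..M₄: k=1: 0+3720+4·27·12=5016; k=2: 540+2100+4·5·12=2880; k=3: 1240+0+4·35·12=2920 → min 2880 | M₂..M₅: k=2: 0+2400+27·5·5=3075; k=3: 4725+2100+27·35·5=11550; k=4: 3720+0+27·12·5=5340 → min 3075 | M₃..M₆: k=3: 0+8225+5·35·35=14350; k=4: 2100+2100+5·12·35=6300; k=5: 2400+0+5·5·35=3275 → min 3275.
Length 5: M₁..M₅: k=1: 0+3075+4·27·5=3615; k=2: 540+2400+4·5·5=3040; k=3: 1240+2100+4·35·5=4040; k=4: 2880+0+4·12·5=3120 → min 3040 | M₂..M₆: k=2: 0+3275+27·5·35=8000; k=3: 4725+8225+27·35·35=46025; k=4: 3720+2100+27·12·35=17160; k=5: 3075+0+27·5·35=7800 → min 7800.
Length 6: M₁..M₆: k=1: 0+7800+4·27·35=11580; k=2: 540+3275+4·5·35=4515; k=3: 1240+8225+4·35·35=14365; k=4: 2880+2100+4·12·35=6660; k=5: 3040+0+4·5·35=3740 → min 3740.
Optimal order: (((M₁ M₂) ((M₃ M₄) M₅)) M₆) with cost 3740.

3740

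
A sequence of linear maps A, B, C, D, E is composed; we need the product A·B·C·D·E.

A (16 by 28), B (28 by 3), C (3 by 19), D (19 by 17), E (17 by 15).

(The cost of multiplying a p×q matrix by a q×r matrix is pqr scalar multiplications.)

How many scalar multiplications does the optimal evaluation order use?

3798

Adjacent pairs: AB = 16·28·3 = 1344; BC = 28·3·19 = 1596; CD = 3·19·17 = 969; DE = 19·17·15 = 4845.
Length 3: A..C: k=1: 0+1596+16·28·19=10108; k=2: 1344+0+16·3·19=2256 → min 2256 | B..D: k=2: 0+969+28·3·17=2397; k=3: 1596+0+28·19·17=10640 → min 2397 | C..E: k=3: 0+4845+3·19·15=5700; k=4: 969+0+3·17·15=1734 → min 1734.
Length 4: A..D: k=1: 0+2397+16·28·17=10013; k=2: 1344+969+16·3·17=3129; k=3: 2256+0+16·19·17=7424 → min 3129 | B..E: k=2: 0+1734+28·3·15=2994; k=3: 1596+4845+28·19·15=14421; k=4: 2397+0+28·17·15=9537 → min 2994.
Length 5: A..E: k=1: 0+2994+16·28·15=9714; k=2: 1344+1734+16·3·15=3798; k=3: 2256+4845+16·19·15=11661; k=4: 3129+0+16·17·15=7209 → min 3798.
Optimal order: ((A·B)·((C·D)·E)) with cost 3798.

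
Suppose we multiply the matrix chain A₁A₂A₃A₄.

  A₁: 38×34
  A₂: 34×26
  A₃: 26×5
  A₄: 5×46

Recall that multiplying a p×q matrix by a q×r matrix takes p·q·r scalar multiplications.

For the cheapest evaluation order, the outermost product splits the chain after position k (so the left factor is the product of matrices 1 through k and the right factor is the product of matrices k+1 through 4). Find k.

Adjacent pairs: A₁A₂ = 38·34·26 = 33592; A₂A₃ = 34·26·5 = 4420; A₃A₄ = 26·5·46 = 5980.
Length 3: A₁..A₃: k=1: 0+4420+38·34·5=10880; k=2: 33592+0+38·26·5=38532 → min 10880 | A₂..A₄: k=2: 0+5980+34·26·46=46644; k=3: 4420+0+34·5·46=12240 → min 12240.
Top-level splits: k=1: (A₁..A₁)·(A₂..A₄) → 0+12240+38·34·46 = 71672; k=2: (A₁..A₂)·(A₃..A₄) → 33592+5980+38·26·46 = 85020; k=3: (A₁..A₃)·(A₄..A₄) → 10880+0+38·5·46 = 19620.
Best split is after A₃, i.e. k = 3.

3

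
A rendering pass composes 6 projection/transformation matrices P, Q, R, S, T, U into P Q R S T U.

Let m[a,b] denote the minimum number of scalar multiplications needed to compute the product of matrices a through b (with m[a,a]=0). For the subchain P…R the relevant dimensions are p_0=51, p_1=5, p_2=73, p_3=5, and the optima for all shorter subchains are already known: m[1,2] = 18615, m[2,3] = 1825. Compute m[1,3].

3100

m[1,3] = min over k∈[1,2] of m[1,k]+m[k+1,3]+p_{0}·p_k·p_{3}.
k=1: 0 + 1825 + 51·5·5 = 3100; k=2: 18615 + 0 + 51·73·5 = 37230.
Minimum: 3100 at k=1.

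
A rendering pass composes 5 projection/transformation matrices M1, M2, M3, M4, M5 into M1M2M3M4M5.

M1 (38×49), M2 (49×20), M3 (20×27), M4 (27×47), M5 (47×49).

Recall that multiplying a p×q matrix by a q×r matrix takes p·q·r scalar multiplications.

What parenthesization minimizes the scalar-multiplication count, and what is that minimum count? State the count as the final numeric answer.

145920

Adjacent pairs: M1M2 = 38·49·20 = 37240; M2M3 = 49·20·27 = 26460; M3M4 = 20·27·47 = 25380; M4M5 = 27·47·49 = 62181.
Length 3: M1..M3: k=1: 0+26460+38·49·27=76734; k=2: 37240+0+38·20·27=57760 → min 57760 | M2..M4: k=2: 0+25380+49·20·47=71440; k=3: 26460+0+49·27·47=88641 → min 71440 | M3..M5: k=3: 0+62181+20·27·49=88641; k=4: 25380+0+20·47·49=71440 → min 71440.
Length 4: M1..M4: k=1: 0+71440+38·49·47=158954; k=2: 37240+25380+38·20·47=98340; k=3: 57760+0+38·27·47=105982 → min 98340 | M2..M5: k=2: 0+71440+49·20·49=119460; k=3: 26460+62181+49·27·49=153468; k=4: 71440+0+49·47·49=184287 → min 119460.
Length 5: M1..M5: k=1: 0+119460+38·49·49=210698; k=2: 37240+71440+38·20·49=145920; k=3: 57760+62181+38·27·49=170215; k=4: 98340+0+38·47·49=185854 → min 145920.
Optimal parenthesization: ((M1M2)((M3M4)M5)) with cost 145920.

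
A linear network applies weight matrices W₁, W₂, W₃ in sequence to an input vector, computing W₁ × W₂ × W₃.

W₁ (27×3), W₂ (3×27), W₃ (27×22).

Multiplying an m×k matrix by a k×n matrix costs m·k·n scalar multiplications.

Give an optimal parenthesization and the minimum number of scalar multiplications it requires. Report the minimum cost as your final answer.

(W₁ × (W₂ × W₃)): cost 3564.
((W₁ × W₂) × W₃): cost 18225.
Optimal: (W₁ × (W₂ × W₃)) with cost 3564.

3564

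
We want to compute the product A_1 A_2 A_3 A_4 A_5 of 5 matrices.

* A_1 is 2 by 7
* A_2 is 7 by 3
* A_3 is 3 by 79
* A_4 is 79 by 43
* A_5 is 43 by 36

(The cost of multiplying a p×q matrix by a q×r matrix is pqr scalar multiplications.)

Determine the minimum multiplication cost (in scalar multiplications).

Adjacent pairs: A_1A_2 = 2·7·3 = 42; A_2A_3 = 7·3·79 = 1659; A_3A_4 = 3·79·43 = 10191; A_4A_5 = 79·43·36 = 122292.
Length 3: A_1..A_3: k=1: 0+1659+2·7·79=2765; k=2: 42+0+2·3·79=516 → min 516 | A_2..A_4: k=2: 0+10191+7·3·43=11094; k=3: 1659+0+7·79·43=25438 → min 11094 | A_3..A_5: k=3: 0+122292+3·79·36=130824; k=4: 10191+0+3·43·36=14835 → min 14835.
Length 4: A_1..A_4: k=1: 0+11094+2·7·43=11696; k=2: 42+10191+2·3·43=10491; k=3: 516+0+2·79·43=7310 → min 7310 | A_2..A_5: k=2: 0+14835+7·3·36=15591; k=3: 1659+122292+7·79·36=143859; k=4: 11094+0+7·43·36=21930 → min 15591.
Length 5: A_1..A_5: k=1: 0+15591+2·7·36=16095; k=2: 42+14835+2·3·36=15093; k=3: 516+122292+2·79·36=128496; k=4: 7310+0+2·43·36=10406 → min 10406.
Optimal order: ((((A_1 A_2) A_3) A_4) A_5) with cost 10406.

10406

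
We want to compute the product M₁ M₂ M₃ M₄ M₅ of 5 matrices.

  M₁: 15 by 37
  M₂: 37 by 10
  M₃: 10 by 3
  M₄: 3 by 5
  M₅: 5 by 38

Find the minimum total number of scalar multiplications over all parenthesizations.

Adjacent pairs: M₁M₂ = 15·37·10 = 5550; M₂M₃ = 37·10·3 = 1110; M₃M₄ = 10·3·5 = 150; M₄M₅ = 3·5·38 = 570.
Length 3: M₁..M₃: k=1: 0+1110+15·37·3=2775; k=2: 5550+0+15·10·3=6000 → min 2775 | M₂..M₄: k=2: 0+150+37·10·5=2000; k=3: 1110+0+37·3·5=1665 → min 1665 | M₃..M₅: k=3: 0+570+10·3·38=1710; k=4: 150+0+10·5·38=2050 → min 1710.
Length 4: M₁..M₄: k=1: 0+1665+15·37·5=4440; k=2: 5550+150+15·10·5=6450; k=3: 2775+0+15·3·5=3000 → min 3000 | M₂..M₅: k=2: 0+1710+37·10·38=15770; k=3: 1110+570+37·3·38=5898; k=4: 1665+0+37·5·38=8695 → min 5898.
Length 5: M₁..M₅: k=1: 0+5898+15·37·38=26988; k=2: 5550+1710+15·10·38=12960; k=3: 2775+570+15·3·38=5055; k=4: 3000+0+15·5·38=5850 → min 5055.
Optimal order: ((M₁ (M₂ M₃)) (M₄ M₅)) with cost 5055.

5055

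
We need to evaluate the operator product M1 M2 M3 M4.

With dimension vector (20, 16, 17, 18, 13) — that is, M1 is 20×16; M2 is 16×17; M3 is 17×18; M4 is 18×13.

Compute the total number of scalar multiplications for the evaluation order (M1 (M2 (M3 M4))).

11674

(M3 M4): 17×18 by 18×13 → 17×13, cost 17·18·13 = 3978
(M2 (M3 M4)): 16×17 by 17×13 → 16×13, cost 16·17·13 = 3536; cumulative 7514
(M1 (M2 (M3 M4))): 20×16 by 16×13 → 20×13, cost 20·16·13 = 4160; cumulative 11674
Total: 11674 scalar multiplications.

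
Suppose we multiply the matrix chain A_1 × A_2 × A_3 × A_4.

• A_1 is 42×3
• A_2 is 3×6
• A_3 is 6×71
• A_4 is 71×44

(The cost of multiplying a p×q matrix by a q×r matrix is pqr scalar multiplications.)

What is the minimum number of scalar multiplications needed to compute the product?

16194

Adjacent pairs: A_1A_2 = 42·3·6 = 756; A_2A_3 = 3·6·71 = 1278; A_3A_4 = 6·71·44 = 18744.
Length 3: A_1..A_3: k=1: 0+1278+42·3·71=10224; k=2: 756+0+42·6·71=18648 → min 10224 | A_2..A_4: k=2: 0+18744+3·6·44=19536; k=3: 1278+0+3·71·44=10650 → min 10650.
Length 4: A_1..A_4: k=1: 0+10650+42·3·44=16194; k=2: 756+18744+42·6·44=30588; k=3: 10224+0+42·71·44=141432 → min 16194.
Optimal order: (A_1 × ((A_2 × A_3) × A_4)) with cost 16194.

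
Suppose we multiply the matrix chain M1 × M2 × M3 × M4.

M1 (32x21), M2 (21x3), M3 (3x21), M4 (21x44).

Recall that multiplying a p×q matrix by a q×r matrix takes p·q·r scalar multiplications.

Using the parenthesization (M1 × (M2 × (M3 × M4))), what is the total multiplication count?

(M3 × M4): 3×21 by 21×44 → 3×44, cost 3·21·44 = 2772
(M2 × (M3 × M4)): 21×3 by 3×44 → 21×44, cost 21·3·44 = 2772; cumulative 5544
(M1 × (M2 × (M3 × M4))): 32×21 by 21×44 → 32×44, cost 32·21·44 = 29568; cumulative 35112
Total: 35112 scalar multiplications.

35112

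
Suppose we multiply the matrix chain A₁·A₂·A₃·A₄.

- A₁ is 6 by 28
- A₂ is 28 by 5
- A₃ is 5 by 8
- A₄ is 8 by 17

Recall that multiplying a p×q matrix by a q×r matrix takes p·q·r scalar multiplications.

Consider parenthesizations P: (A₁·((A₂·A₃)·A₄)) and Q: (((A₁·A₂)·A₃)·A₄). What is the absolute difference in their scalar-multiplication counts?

Order P = (A₁·((A₂·A₃)·A₄)): (A₂·A₃): 28×5 by 5×8 → 28×8, cost 28·5·8 = 1120; ((A₂·A₃)·A₄): 28×8 by 8×17 → 28×17, cost 28·8·17 = 3808; cumulative 4928; (A₁·((A₂·A₃)·A₄)): 6×28 by 28×17 → 6×17, cost 6·28·17 = 2856; cumulative 7784. Total 7784.
Order Q = (((A₁·A₂)·A₃)·A₄): (A₁·A₂): 6×28 by 28×5 → 6×5, cost 6·28·5 = 840; ((A₁·A₂)·A₃): 6×5 by 5×8 → 6×8, cost 6·5·8 = 240; cumulative 1080; (((A₁·A₂)·A₃)·A₄): 6×8 by 8×17 → 6×17, cost 6·8·17 = 816; cumulative 1896. Total 1896.
Difference: |7784 − 1896| = 5888.

5888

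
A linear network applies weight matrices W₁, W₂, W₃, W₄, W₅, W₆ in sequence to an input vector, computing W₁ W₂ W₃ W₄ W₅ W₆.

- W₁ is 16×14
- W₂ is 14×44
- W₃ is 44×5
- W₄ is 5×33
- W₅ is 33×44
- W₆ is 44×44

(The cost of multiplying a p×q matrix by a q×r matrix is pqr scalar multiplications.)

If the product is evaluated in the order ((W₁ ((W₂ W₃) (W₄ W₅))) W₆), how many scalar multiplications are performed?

(W₂ W₃): 14×44 by 44×5 → 14×5, cost 14·44·5 = 3080
(W₄ W₅): 5×33 by 33×44 → 5×44, cost 5·33·44 = 7260
((W₂ W₃) (W₄ W₅)): 14×5 by 5×44 → 14×44, cost 14·5·44 = 3080; cumulative 13420
(W₁ ((W₂ W₃) (W₄ W₅))): 16×14 by 14×44 → 16×44, cost 16·14·44 = 9856; cumulative 23276
((W₁ ((W₂ W₃) (W₄ W₅))) W₆): 16×44 by 44×44 → 16×44, cost 16·44·44 = 30976; cumulative 54252
Total: 54252 scalar multiplications.

54252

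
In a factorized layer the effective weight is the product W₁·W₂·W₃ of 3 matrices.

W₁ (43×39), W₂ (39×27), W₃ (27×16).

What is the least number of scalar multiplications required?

Order (W₁·(W₂·W₃)): (W₂·W₃): 39×27 by 27×16 → 39×16, cost 39·27·16 = 16848; (W₁·(W₂·W₃)): 43×39 by 39×16 → 43×16, cost 43·39·16 = 26832; cumulative 43680. Total 43680.
Order ((W₁·W₂)·W₃): (W₁·W₂): 43×39 by 39×27 → 43×27, cost 43·39·27 = 45279; ((W₁·W₂)·W₃): 43×27 by 27×16 → 43×16, cost 43·27·16 = 18576; cumulative 63855. Total 63855.
Minimum: 43680.

43680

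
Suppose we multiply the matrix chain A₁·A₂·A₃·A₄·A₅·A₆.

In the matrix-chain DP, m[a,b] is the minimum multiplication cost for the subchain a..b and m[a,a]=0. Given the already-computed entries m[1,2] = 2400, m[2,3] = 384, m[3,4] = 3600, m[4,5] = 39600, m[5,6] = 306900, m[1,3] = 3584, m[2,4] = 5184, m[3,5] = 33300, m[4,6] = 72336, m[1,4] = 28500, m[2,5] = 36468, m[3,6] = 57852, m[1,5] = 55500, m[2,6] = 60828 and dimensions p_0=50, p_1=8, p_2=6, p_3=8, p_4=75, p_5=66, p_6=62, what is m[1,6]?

78852

m[1,6] = min over k∈[1,5] of m[1,k]+m[k+1,6]+p_{0}·p_k·p_{6}.
k=1: 0 + 60828 + 50·8·62 = 85628; k=2: 2400 + 57852 + 50·6·62 = 78852; k=3: 3584 + 72336 + 50·8·62 = 100720; k=4: 28500 + 306900 + 50·75·62 = 567900; k=5: 55500 + 0 + 50·66·62 = 260100.
Minimum: 78852 at k=2.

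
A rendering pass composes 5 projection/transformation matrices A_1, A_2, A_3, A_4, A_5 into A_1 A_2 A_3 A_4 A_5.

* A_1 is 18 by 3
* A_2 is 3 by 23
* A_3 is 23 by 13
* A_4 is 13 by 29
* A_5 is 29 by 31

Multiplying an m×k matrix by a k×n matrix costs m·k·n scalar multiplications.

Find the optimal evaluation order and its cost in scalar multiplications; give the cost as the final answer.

6399

Adjacent pairs: A_1A_2 = 18·3·23 = 1242; A_2A_3 = 3·23·13 = 897; A_3A_4 = 23·13·29 = 8671; A_4A_5 = 13·29·31 = 11687.
Length 3: A_1..A_3: k=1: 0+897+18·3·13=1599; k=2: 1242+0+18·23·13=6624 → min 1599 | A_2..A_4: k=2: 0+8671+3·23·29=10672; k=3: 897+0+3·13·29=2028 → min 2028 | A_3..A_5: k=3: 0+11687+23·13·31=20956; k=4: 8671+0+23·29·31=29348 → min 20956.
Length 4: A_1..A_4: k=1: 0+2028+18·3·29=3594; k=2: 1242+8671+18·23·29=21919; k=3: 1599+0+18·13·29=8385 → min 3594 | A_2..A_5: k=2: 0+20956+3·23·31=23095; k=3: 897+11687+3·13·31=13793; k=4: 2028+0+3·29·31=4725 → min 4725.
Length 5: A_1..A_5: k=1: 0+4725+18·3·31=6399; k=2: 1242+20956+18·23·31=35032; k=3: 1599+11687+18·13·31=20540; k=4: 3594+0+18·29·31=19776 → min 6399.
Optimal parenthesization: (A_1 (((A_2 A_3) A_4) A_5)) with cost 6399.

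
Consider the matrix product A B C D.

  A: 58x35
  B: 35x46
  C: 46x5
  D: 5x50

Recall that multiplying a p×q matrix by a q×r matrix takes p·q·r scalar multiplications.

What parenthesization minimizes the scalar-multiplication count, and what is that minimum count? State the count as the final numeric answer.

Adjacent pairs: AB = 58·35·46 = 93380; BC = 35·46·5 = 8050; CD = 46·5·50 = 11500.
Length 3: A..C: k=1: 0+8050+58·35·5=18200; k=2: 93380+0+58·46·5=106720 → min 18200 | B..D: k=2: 0+11500+35·46·50=92000; k=3: 8050+0+35·5·50=16800 → min 16800.
Length 4: A..D: k=1: 0+16800+58·35·50=118300; k=2: 93380+11500+58·46·50=238280; k=3: 18200+0+58·5·50=32700 → min 32700.
Optimal parenthesization: ((A (B C)) D) with cost 32700.

32700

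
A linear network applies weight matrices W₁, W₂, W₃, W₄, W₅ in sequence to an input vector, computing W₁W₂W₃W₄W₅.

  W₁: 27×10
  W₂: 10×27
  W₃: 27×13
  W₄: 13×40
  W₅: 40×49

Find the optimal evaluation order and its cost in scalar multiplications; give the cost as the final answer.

41540

Adjacent pairs: W₁W₂ = 27·10·27 = 7290; W₂W₃ = 10·27·13 = 3510; W₃W₄ = 27·13·40 = 14040; W₄W₅ = 13·40·49 = 25480.
Length 3: W₁..W₃: k=1: 0+3510+27·10·13=7020; k=2: 7290+0+27·27·13=16767 → min 7020 | W₂..W₄: k=2: 0+14040+10·27·40=24840; k=3: 3510+0+10·13·40=8710 → min 8710 | W₃..W₅: k=3: 0+25480+27·13·49=42679; k=4: 14040+0+27·40·49=66960 → min 42679.
Length 4: W₁..W₄: k=1: 0+8710+27·10·40=19510; k=2: 7290+14040+27·27·40=50490; k=3: 7020+0+27·13·40=21060 → min 19510 | W₂..W₅: k=2: 0+42679+10·27·49=55909; k=3: 3510+25480+10·13·49=35360; k=4: 8710+0+10·40·49=28310 → min 28310.
Length 5: W₁..W₅: k=1: 0+28310+27·10·49=41540; k=2: 7290+42679+27·27·49=85690; k=3: 7020+25480+27·13·49=49699; k=4: 19510+0+27·40·49=72430 → min 41540.
Optimal parenthesization: (W₁(((W₂W₃)W₄)W₅)) with cost 41540.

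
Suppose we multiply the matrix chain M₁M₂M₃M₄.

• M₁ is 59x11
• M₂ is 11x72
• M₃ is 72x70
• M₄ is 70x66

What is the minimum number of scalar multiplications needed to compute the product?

149094

Adjacent pairs: M₁M₂ = 59·11·72 = 46728; M₂M₃ = 11·72·70 = 55440; M₃M₄ = 72·70·66 = 332640.
Length 3: M₁..M₃: k=1: 0+55440+59·11·70=100870; k=2: 46728+0+59·72·70=344088 → min 100870 | M₂..M₄: k=2: 0+332640+11·72·66=384912; k=3: 55440+0+11·70·66=106260 → min 106260.
Length 4: M₁..M₄: k=1: 0+106260+59·11·66=149094; k=2: 46728+332640+59·72·66=659736; k=3: 100870+0+59·70·66=373450 → min 149094.
Optimal order: (M₁((M₂M₃)M₄)) with cost 149094.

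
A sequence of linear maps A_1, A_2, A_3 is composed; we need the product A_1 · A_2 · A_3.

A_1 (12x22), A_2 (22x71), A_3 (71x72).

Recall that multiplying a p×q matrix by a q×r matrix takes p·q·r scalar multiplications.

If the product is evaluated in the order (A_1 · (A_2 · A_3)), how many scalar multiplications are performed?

(A_2 · A_3): 22×71 by 71×72 → 22×72, cost 22·71·72 = 112464
(A_1 · (A_2 · A_3)): 12×22 by 22×72 → 12×72, cost 12·22·72 = 19008; cumulative 131472
Total: 131472 scalar multiplications.

131472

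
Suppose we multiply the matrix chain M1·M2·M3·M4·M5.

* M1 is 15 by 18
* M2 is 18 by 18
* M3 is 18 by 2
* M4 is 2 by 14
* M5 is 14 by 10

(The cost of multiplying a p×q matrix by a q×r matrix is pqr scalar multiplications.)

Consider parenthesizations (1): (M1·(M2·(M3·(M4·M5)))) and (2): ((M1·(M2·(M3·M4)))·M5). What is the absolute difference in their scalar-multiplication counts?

Order (1) = (M1·(M2·(M3·(M4·M5)))): (M4·M5): 2×14 by 14×10 → 2×10, cost 2·14·10 = 280; (M3·(M4·M5)): 18×2 by 2×10 → 18×10, cost 18·2·10 = 360; cumulative 640; (M2·(M3·(M4·M5))): 18×18 by 18×10 → 18×10, cost 18·18·10 = 3240; cumulative 3880; (M1·(M2·(M3·(M4·M5)))): 15×18 by 18×10 → 15×10, cost 15·18·10 = 2700; cumulative 6580. Total 6580.
Order (2) = ((M1·(M2·(M3·M4)))·M5): (M3·M4): 18×2 by 2×14 → 18×14, cost 18·2·14 = 504; (M2·(M3·M4)): 18×18 by 18×14 → 18×14, cost 18·18·14 = 4536; cumulative 5040; (M1·(M2·(M3·M4))): 15×18 by 18×14 → 15×14, cost 15·18·14 = 3780; cumulative 8820; ((M1·(M2·(M3·M4)))·M5): 15×14 by 14×10 → 15×10, cost 15·14·10 = 2100; cumulative 10920. Total 10920.
Difference: |6580 − 10920| = 4340.

4340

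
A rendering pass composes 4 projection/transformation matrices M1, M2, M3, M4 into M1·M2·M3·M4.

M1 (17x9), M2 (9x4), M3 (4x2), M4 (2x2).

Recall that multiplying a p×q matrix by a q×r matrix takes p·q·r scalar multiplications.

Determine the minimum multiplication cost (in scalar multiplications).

394

Adjacent pairs: M1M2 = 17·9·4 = 612; M2M3 = 9·4·2 = 72; M3M4 = 4·2·2 = 16.
Length 3: M1..M3: k=1: 0+72+17·9·2=378; k=2: 612+0+17·4·2=748 → min 378 | M2..M4: k=2: 0+16+9·4·2=88; k=3: 72+0+9·2·2=108 → min 88.
Length 4: M1..M4: k=1: 0+88+17·9·2=394; k=2: 612+16+17·4·2=764; k=3: 378+0+17·2·2=446 → min 394.
Optimal order: (M1·(M2·(M3·M4))) with cost 394.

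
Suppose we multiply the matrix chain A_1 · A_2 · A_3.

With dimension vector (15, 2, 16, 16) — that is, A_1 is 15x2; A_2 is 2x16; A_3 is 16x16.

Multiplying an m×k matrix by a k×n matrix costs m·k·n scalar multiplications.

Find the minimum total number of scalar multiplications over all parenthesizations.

Order (A_1 · (A_2 · A_3)): (A_2 · A_3): 2×16 by 16×16 → 2×16, cost 2·16·16 = 512; (A_1 · (A_2 · A_3)): 15×2 by 2×16 → 15×16, cost 15·2·16 = 480; cumulative 992. Total 992.
Order ((A_1 · A_2) · A_3): (A_1 · A_2): 15×2 by 2×16 → 15×16, cost 15·2·16 = 480; ((A_1 · A_2) · A_3): 15×16 by 16×16 → 15×16, cost 15·16·16 = 3840; cumulative 4320. Total 4320.
Minimum: 992.

992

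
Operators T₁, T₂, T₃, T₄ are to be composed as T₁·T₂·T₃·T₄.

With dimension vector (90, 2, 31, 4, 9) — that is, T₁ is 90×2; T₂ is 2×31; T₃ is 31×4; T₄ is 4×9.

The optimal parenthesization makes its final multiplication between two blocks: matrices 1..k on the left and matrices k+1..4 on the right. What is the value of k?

1

Adjacent pairs: T₁T₂ = 90·2·31 = 5580; T₂T₃ = 2·31·4 = 248; T₃T₄ = 31·4·9 = 1116.
Length 3: T₁..T₃: k=1: 0+248+90·2·4=968; k=2: 5580+0+90·31·4=16740 → min 968 | T₂..T₄: k=2: 0+1116+2·31·9=1674; k=3: 248+0+2·4·9=320 → min 320.
Top-level splits: k=1: (T₁..T₁)·(T₂..T₄) → 0+320+90·2·9 = 1940; k=2: (T₁..T₂)·(T₃..T₄) → 5580+1116+90·31·9 = 31806; k=3: (T₁..T₃)·(T₄..T₄) → 968+0+90·4·9 = 4208.
Best split is after T₁, i.e. k = 1.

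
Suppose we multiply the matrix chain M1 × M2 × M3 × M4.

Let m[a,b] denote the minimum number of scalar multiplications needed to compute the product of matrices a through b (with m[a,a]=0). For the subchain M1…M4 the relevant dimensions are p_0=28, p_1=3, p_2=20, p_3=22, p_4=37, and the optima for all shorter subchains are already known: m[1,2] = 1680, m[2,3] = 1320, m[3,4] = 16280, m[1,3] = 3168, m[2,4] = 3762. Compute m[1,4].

m[1,4] = min over k∈[1,3] of m[1,k]+m[k+1,4]+p_{0}·p_k·p_{4}.
k=1: 0 + 3762 + 28·3·37 = 6870; k=2: 1680 + 16280 + 28·20·37 = 38680; k=3: 3168 + 0 + 28·22·37 = 25960.
Minimum: 6870 at k=1.

6870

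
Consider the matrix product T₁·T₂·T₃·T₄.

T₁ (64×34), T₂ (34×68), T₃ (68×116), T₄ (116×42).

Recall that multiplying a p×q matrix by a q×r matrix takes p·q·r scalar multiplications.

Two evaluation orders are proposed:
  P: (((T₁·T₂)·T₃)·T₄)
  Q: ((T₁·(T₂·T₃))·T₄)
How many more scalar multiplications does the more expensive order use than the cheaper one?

132192

Order P = (((T₁·T₂)·T₃)·T₄): (T₁·T₂): 64×34 by 34×68 → 64×68, cost 64·34·68 = 147968; ((T₁·T₂)·T₃): 64×68 by 68×116 → 64×116, cost 64·68·116 = 504832; cumulative 652800; (((T₁·T₂)·T₃)·T₄): 64×116 by 116×42 → 64×42, cost 64·116·42 = 311808; cumulative 964608. Total 964608.
Order Q = ((T₁·(T₂·T₃))·T₄): (T₂·T₃): 34×68 by 68×116 → 34×116, cost 34·68·116 = 268192; (T₁·(T₂·T₃)): 64×34 by 34×116 → 64×116, cost 64·34·116 = 252416; cumulative 520608; ((T₁·(T₂·T₃))·T₄): 64×116 by 116×42 → 64×42, cost 64·116·42 = 311808; cumulative 832416. Total 832416.
Difference: |964608 − 832416| = 132192.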